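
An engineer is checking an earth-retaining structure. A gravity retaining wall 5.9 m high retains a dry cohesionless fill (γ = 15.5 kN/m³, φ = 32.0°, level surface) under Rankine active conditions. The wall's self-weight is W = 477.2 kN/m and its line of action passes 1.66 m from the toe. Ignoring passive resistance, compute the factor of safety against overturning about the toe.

K_a = tan²(45° − 32.0°/2) = 0.3073.
P_a = ½K_aγH² = 0.5×0.3073×15.5×5.9² = 82.89 kN/m, acting at H/3 = 1.967 m above the base.
Overturning moment M_o = P_a × H/3 = 82.89 × 1.967 = 163.0.
Resisting moment M_r = W × 1.66 = 477.2 × 1.66 = 792.2.
FS_overturning = M_r/M_o = 792.2/163.0 = 4.859.

4.86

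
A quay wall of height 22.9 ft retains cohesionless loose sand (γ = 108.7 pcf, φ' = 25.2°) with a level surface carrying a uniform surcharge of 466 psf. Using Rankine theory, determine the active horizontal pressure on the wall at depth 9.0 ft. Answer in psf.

K_a = (1 − sin φ)/(1 + sin φ) = 0.4027.
σ_v = γz + q = 108.7 × 9.0 + 466 = 1444 psf.
σ_h = K_a σ_v = 0.4027 × 1444 = 581.7 psf.

582 psf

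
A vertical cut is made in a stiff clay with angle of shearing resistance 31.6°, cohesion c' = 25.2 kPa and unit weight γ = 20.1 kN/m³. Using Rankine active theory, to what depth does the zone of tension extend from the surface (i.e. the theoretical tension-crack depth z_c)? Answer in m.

4.49 m

K_a = tan²(45° − 31.6°/2) = 0.3123; √K_a = 0.5589.
The active pressure is zero where K_a γ z = 2c√K_a, so z_c = 2c/(γ√K_a) = 2×25.2/(20.1×0.5589) = 4.487 m.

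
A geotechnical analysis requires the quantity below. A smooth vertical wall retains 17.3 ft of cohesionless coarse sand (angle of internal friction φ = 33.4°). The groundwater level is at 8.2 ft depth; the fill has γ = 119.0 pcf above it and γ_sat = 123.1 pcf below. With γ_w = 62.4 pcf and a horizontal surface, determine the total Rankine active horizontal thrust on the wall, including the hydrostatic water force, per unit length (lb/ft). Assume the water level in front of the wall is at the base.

7050 lb/ft

K_a = tan²(45° − φ/2) = 0.2899.
γ' = 123.1 − 62.4 = 60.70 pcf. Depth below WT = 9.1 ft.
σ'_h at WT = K_a γ d_w = 282.9 psf; at base = 282.9 + K_a γ' × 9.1 = 443.1 psf.
P₁ (0–8.2 ft) = ½×282.9×8.2 = 1160. P₂ (8.2–17.3 ft) = ½(282.9+443.1)×9.1 = 3303.
P_w = ½ γ_w h₂² = 0.5×62.4×9.1² = 2584. Total = 1160+3303+2584 = 7047 lb/ft.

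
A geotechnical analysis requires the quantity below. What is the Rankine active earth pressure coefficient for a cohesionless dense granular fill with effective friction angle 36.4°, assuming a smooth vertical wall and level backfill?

K_a = tan²(45° − φ/2) = tan²(26.80°) = 0.2552.

0.255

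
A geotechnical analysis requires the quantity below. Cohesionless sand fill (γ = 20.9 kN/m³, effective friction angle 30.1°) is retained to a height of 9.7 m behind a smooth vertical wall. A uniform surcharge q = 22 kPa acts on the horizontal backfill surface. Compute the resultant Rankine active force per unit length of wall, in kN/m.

397 kN/m

K_a = tan²(45° − φ/2) = 0.3320.
Soil triangle: ½ K_a γ H² = 0.5×0.3320×20.9×9.7² = 326.4 kN/m.
Surcharge rectangle: K_a q H = 0.3320×22×9.7 = 70.85 kN/m.
Total = 326.4 + 70.85 = 397.3 kN/m.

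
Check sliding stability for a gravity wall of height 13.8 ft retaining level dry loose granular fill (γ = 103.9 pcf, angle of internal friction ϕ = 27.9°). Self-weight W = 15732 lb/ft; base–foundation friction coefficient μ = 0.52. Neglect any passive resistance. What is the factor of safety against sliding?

2.28

K_a = tan²(45° − 27.9°/2) = 0.3625.
P_a = ½K_aγH² = 0.5×0.3625×103.9×13.8² = 3586 lb/ft, acting at H/3 = 4.600 ft above the base.
FS_sliding = μW / P_a = 0.52×15732 / 3586 = 2.281.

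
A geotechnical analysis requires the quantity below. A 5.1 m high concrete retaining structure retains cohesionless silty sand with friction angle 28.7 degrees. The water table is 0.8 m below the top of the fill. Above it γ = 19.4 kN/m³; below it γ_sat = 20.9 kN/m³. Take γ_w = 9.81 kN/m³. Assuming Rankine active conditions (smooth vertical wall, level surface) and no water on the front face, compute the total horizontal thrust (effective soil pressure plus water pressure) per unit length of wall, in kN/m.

K_a = tan²(45° − φ/2) = 0.3511.
γ' = 20.9 − 9.81 = 11.09 kN/m³. Depth below WT = 4.3 m.
σ'_h at WT = K_a γ d_w = 5.450 kPa; at base = 5.450 + K_a γ' × 4.3 = 22.19 kPa.
P₁ (0–0.8 m) = ½×5.450×0.8 = 2.180. P₂ (0.8–5.1 m) = ½(5.450+22.19)×4.3 = 59.44.
P_w = ½ γ_w h₂² = 0.5×9.81×4.3² = 90.69. Total = 2.180+59.44+90.69 = 152.3 kN/m.

152 kN/m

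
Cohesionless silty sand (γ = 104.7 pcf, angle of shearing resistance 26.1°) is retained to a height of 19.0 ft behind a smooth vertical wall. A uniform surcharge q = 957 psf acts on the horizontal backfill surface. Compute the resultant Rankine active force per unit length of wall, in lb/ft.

K_a = tan²(45° − φ/2) = 0.3889.
Soil triangle: ½ K_a γ H² = 0.5×0.3889×104.7×19.0² = 7350 lb/ft.
Surcharge rectangle: K_a q H = 0.3889×957×19.0 = 7072 lb/ft.
Total = 7350 + 7072 = 14420 lb/ft.

14400 lb/ft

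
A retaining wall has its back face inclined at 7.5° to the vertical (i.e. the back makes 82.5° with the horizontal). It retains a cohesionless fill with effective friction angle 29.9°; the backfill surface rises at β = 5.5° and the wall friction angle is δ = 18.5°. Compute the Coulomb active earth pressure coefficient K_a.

0.384

K_a = sin²(α+φ) / [sin²α · sin(α−δ) · (1 + √{sin(φ+δ)sin(φ−β) / (sin(α−δ)sin(α+β))})²].
With α = 82.5°, φ = 29.9°, δ = 18.5°, β = 5.5°: K_a = 0.3844.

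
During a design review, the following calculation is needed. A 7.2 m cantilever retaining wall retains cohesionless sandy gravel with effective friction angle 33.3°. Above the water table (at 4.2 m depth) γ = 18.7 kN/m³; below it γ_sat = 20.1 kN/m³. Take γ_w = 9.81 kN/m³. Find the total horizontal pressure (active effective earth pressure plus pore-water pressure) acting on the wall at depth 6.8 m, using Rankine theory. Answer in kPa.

K_a = (1 − sin φ)/(1 + sin φ) = 0.2911.
γ' = 20.1 − 9.81 = 10.29 kN/m³.
Effective vertical stress at 6.8 m: σ'_v = 18.7×4.2 + 10.29×2.60 = 105.3 kPa.
σ'_h = K_a σ'_v = 0.2911 × 105.3 = 30.65 kPa; u = γ_w × 2.60 = 25.51 kPa.
Total σ_h = 30.65 + 25.51 = 56.16 kPa.

56.2 kPa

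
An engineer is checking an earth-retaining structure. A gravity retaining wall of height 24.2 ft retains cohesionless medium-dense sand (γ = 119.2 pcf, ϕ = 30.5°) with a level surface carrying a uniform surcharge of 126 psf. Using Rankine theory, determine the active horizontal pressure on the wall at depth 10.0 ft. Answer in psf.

431 psf

K_a = (1 − sin φ)/(1 + sin φ) = 0.3267.
σ_v = γz + q = 119.2 × 10.0 + 126 = 1318 psf.
σ_h = K_a σ_v = 0.3267 × 1318 = 430.5 psf.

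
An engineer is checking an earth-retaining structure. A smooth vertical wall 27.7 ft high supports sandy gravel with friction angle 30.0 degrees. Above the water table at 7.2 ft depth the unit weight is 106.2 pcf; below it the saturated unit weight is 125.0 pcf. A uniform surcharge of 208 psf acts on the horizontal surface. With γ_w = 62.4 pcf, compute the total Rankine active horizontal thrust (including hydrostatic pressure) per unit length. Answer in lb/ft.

25600 lb/ft

K_a = tan²(45° − φ/2) = 0.3333.
γ' = 125.0 − 62.4 = 62.60 pcf. h₂ = H − d_w = 20.5 ft.
σ'_h: at surface K_a·q = 69.33; at WT K_a(q+γd_w) = 324.2; at base K_a(q+γd_w+γ'h₂) = 752.0 psf.
P₁ = ½(69.33+324.2)×7.2 = 1417; P₂ = ½(324.2+752.0)×20.5 = 11030; P_w = ½γ_w h₂² = 13110.
Total = 1417+11030+13110 = 25560 lb/ft.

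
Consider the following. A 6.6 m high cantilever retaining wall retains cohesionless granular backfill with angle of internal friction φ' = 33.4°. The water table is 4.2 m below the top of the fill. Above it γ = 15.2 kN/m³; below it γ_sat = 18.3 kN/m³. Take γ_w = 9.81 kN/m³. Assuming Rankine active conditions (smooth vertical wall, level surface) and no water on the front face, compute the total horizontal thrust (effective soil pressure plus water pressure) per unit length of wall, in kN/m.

K_a = tan²(45° − φ/2) = 0.2899.
γ' = 18.3 − 9.81 = 8.490 kN/m³. Depth below WT = 2.4 m.
σ'_h at WT = K_a γ d_w = 18.51 kPa; at base = 18.51 + K_a γ' × 2.4 = 24.42 kPa.
P₁ (0–4.2 m) = ½×18.51×4.2 = 38.87. P₂ (4.2–6.6 m) = ½(18.51+24.42)×2.4 = 51.51.
P_w = ½ γ_w h₂² = 0.5×9.81×2.4² = 28.25. Total = 38.87+51.51+28.25 = 118.6 kN/m.

119 kN/m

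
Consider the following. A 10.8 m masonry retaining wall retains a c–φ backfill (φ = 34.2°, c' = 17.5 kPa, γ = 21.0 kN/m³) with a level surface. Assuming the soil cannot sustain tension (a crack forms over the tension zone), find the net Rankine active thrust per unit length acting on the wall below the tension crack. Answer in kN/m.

K_a = 0.2803; √K_a = 0.5295.
Tension-crack depth z_c = 2c/(γ√K_a) = 2×17.5/(21.0×0.5295) = 3.148 m.
σ_a at base = K_a γ H − 2c√K_a = 0.2803×21.0×10.8 − 2×17.5×0.5295 = 45.05 kPa.
P_a = ½ × 45.05 × (H − z_c) = 0.5×45.05×7.652 = 172.4 kN/m.

172 kN/m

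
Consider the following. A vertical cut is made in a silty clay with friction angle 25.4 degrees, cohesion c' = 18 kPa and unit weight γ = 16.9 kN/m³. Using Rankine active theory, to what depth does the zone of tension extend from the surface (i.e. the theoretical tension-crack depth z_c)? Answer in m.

3.37 m

K_a = tan²(45° − 25.4°/2) = 0.3996; √K_a = 0.6322.
The active pressure is zero where K_a γ z = 2c√K_a, so z_c = 2c/(γ√K_a) = 2×18/(16.9×0.6322) = 3.370 m.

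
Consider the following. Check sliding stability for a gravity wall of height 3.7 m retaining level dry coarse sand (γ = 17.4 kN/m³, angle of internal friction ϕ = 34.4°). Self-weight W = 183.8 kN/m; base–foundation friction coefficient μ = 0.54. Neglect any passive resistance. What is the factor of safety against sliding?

K_a = tan²(45° − 34.4°/2) = 0.2780.
P_a = ½K_aγH² = 0.5×0.2780×17.4×3.7² = 33.11 kN/m, acting at H/3 = 1.233 m above the base.
FS_sliding = μW / P_a = 0.54×183.8 / 33.11 = 2.998.

3.00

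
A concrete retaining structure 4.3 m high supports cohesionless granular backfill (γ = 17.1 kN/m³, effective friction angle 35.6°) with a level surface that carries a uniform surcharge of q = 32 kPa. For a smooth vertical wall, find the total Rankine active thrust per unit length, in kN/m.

K_a = tan²(45° − φ/2) = 0.2641.
Soil triangle: ½ K_a γ H² = 0.5×0.2641×17.1×4.3² = 41.76 kN/m.
Surcharge rectangle: K_a q H = 0.2641×32×4.3 = 36.34 kN/m.
Total = 41.76 + 36.34 = 78.10 kN/m.

78.1 kN/m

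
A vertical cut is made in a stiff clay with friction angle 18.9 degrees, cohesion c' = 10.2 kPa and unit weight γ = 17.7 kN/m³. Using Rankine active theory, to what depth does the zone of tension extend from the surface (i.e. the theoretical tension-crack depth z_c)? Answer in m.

K_a = tan²(45° − 18.9°/2) = 0.5107; √K_a = 0.7146.
The active pressure is zero where K_a γ z = 2c√K_a, so z_c = 2c/(γ√K_a) = 2×10.2/(17.7×0.7146) = 1.613 m.

1.61 m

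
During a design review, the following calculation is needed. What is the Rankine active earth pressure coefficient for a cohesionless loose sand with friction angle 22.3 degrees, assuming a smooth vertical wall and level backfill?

K_a = tan²(45° − φ/2) = tan²(33.85°) = 0.4498.

0.450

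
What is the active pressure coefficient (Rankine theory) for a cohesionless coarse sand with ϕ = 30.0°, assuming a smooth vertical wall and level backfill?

K_a = (1 − sin φ)/(1 + sin φ) = (1 − sin 30.0°)/(1 + sin 30.0°) = 0.3333.

0.333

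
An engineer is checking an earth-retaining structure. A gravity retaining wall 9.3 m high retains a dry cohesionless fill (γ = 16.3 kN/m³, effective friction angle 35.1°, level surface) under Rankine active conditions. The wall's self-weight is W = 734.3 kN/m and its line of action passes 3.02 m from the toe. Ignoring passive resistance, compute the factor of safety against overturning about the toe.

K_a = tan²(45° − 35.1°/2) = 0.2698.
P_a = ½K_aγH² = 0.5×0.2698×16.3×9.3² = 190.2 kN/m, acting at H/3 = 3.100 m above the base.
Overturning moment M_o = P_a × H/3 = 190.2 × 3.100 = 589.6.
Resisting moment M_r = W × 3.02 = 734.3 × 3.02 = 2218.
FS_overturning = M_r/M_o = 2218/589.6 = 3.761.

3.76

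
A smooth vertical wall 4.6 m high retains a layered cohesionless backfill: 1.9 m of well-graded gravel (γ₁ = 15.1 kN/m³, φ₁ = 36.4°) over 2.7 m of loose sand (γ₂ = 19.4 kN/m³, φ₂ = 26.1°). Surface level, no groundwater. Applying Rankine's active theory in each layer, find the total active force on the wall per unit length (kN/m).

64.6 kN/m

K_a1 = tan²(45°−36.4°/2) = 0.2552; K_a2 = tan²(45°−26.1°/2) = 0.3889.
Layer 1: σ at base = K_a1 γ₁ h₁ = 7.321 kPa; P₁ = ½×7.321×1.9 = 6.955.
Layer 2: σ_v at top = γ₁h₁ = 28.69; σ_h top = K_a2×28.69 = 11.16; σ_h base = K_a2×(28.69+19.4×2.7) = 31.53.
P₂ = ½(11.16+31.53)×2.7 = 57.63. Total P_a = 6.955+57.63 = 64.59 kN/m.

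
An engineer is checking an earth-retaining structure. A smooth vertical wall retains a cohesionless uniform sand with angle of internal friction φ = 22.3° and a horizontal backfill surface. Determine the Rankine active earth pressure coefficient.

K_a = tan²(45° − φ/2) = tan²(33.85°) = 0.4498.

0.450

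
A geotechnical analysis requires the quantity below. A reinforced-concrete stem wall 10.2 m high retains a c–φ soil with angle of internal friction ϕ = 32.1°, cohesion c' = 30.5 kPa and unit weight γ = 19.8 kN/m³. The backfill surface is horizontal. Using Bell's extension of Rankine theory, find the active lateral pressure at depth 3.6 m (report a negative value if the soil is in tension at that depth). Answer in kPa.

-11.9 kPa

K_a = (1 − sin φ)/(1 + sin φ) = 0.3060.
σ_a = K_a γ z − 2c√K_a = 0.3060×19.8×3.6 − 2×30.5×0.5532 = -11.93 kPa.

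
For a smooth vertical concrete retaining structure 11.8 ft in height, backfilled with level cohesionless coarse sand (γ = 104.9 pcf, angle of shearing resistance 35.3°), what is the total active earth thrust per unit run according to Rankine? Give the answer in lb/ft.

K_a = tan²(45° − φ/2) = 0.2675.
P_a = ½ K_a γ H² = 0.5 × 0.2675 × 104.9 × 11.8² = 1954 lb/ft.

1950 lb/ft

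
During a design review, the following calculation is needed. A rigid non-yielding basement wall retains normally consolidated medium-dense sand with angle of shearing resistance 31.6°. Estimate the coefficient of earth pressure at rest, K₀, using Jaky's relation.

0.476

K₀ = 1 − sin φ' = 1 − sin 31.6° = 0.4760.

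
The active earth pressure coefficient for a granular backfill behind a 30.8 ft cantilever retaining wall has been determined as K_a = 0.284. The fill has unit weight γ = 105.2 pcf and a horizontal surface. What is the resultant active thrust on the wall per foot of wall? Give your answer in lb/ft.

P = ½ K_a γ H² = 0.5 × 0.284 × 105.2 × 30.8² = 14170 lb/ft.

14200 lb/ft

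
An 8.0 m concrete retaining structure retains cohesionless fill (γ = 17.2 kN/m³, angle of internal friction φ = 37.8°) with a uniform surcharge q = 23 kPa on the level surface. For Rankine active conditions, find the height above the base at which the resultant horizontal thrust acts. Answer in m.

3.00 m

K_a = 0.2400.
Triangular part P₁ = ½K_aγH² = 132.1 at H/3 = 2.667 m; rectangular part P₂ = K_a q H = 44.16 at H/2 = 4.000 m.
ȳ = (P₁·2.667 + P₂·4.000)/(P₁+P₂) = 3.001 m.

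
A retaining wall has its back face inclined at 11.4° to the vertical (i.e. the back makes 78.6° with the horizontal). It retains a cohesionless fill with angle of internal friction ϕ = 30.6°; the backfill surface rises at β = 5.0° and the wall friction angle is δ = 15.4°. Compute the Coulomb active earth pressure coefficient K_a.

K_a = sin²(α+φ) / [sin²α · sin(α−δ) · (1 + √{sin(φ+δ)sin(φ−β) / (sin(α−δ)sin(α+β))})²].
With α = 78.6°, φ = 30.6°, δ = 15.4°, β = 5.0°: K_a = 0.4103.

0.410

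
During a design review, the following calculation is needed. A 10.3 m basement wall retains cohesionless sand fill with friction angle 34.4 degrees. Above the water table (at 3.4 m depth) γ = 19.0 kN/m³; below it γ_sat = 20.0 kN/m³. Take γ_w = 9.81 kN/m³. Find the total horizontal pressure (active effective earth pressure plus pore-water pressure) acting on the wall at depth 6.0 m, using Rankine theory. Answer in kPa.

50.8 kPa

K_a = (1 − sin φ)/(1 + sin φ) = 0.2780.
γ' = 20.0 − 9.81 = 10.19 kN/m³.
Effective vertical stress at 6.0 m: σ'_v = 19.0×3.4 + 10.19×2.60 = 91.09 kPa.
σ'_h = K_a σ'_v = 0.2780 × 91.09 = 25.32 kPa; u = γ_w × 2.60 = 25.51 kPa.
Total σ_h = 25.32 + 25.51 = 50.83 kPa.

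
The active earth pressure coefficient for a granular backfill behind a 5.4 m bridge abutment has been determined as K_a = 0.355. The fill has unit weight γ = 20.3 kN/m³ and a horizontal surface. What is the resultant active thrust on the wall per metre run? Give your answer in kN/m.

105 kN/m

P = ½ K_a γ H² = 0.5 × 0.355 × 20.3 × 5.4² = 105.1 kN/m.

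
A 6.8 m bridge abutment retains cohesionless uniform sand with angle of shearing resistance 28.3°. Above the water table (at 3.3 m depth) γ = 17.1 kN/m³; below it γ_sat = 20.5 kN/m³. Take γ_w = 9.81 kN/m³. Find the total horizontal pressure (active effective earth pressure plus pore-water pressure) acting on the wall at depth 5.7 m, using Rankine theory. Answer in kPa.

52.8 kPa

K_a = (1 − sin φ)/(1 + sin φ) = 0.3568.
γ' = 20.5 − 9.81 = 10.69 kN/m³.
Effective vertical stress at 5.7 m: σ'_v = 17.1×3.3 + 10.69×2.40 = 82.09 kPa.
σ'_h = K_a σ'_v = 0.3568 × 82.09 = 29.29 kPa; u = γ_w × 2.40 = 23.54 kPa.
Total σ_h = 29.29 + 23.54 = 52.83 kPa.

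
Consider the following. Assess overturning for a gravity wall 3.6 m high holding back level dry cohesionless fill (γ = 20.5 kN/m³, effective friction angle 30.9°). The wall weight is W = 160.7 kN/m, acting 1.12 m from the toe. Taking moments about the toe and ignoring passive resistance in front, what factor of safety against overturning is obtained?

3.51

K_a = tan²(45° − 30.9°/2) = 0.3214.
P_a = ½K_aγH² = 0.5×0.3214×20.5×3.6² = 42.70 kN/m, acting at H/3 = 1.200 m above the base.
Overturning moment M_o = P_a × H/3 = 42.70 × 1.200 = 51.23.
Resisting moment M_r = W × 1.12 = 160.7 × 1.12 = 180.0.
FS_overturning = M_r/M_o = 180.0/51.23 = 3.513.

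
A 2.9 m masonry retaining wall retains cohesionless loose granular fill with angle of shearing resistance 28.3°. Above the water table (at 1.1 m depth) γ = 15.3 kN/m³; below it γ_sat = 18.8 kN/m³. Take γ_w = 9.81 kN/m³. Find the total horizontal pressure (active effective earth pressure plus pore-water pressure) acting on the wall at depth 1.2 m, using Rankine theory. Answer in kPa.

7.31 kPa

K_a = (1 − sin φ)/(1 + sin φ) = 0.3568.
γ' = 18.8 − 9.81 = 8.990 kN/m³.
Effective vertical stress at 1.2 m: σ'_v = 15.3×1.1 + 8.990×0.1000 = 17.73 kPa.
σ'_h = K_a σ'_v = 0.3568 × 17.73 = 6.325 kPa; u = γ_w × 0.1000 = 0.9810 kPa.
Total σ_h = 6.325 + 0.9810 = 7.306 kPa.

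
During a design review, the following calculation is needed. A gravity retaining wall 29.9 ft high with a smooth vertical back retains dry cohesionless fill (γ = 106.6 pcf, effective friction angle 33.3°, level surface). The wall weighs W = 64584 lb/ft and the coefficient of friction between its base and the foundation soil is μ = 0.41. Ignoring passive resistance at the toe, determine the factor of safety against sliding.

1.91

K_a = tan²(45° − 33.3°/2) = 0.2911.
P_a = ½K_aγH² = 0.5×0.2911×106.6×29.9² = 13870 lb/ft, acting at H/3 = 9.967 ft above the base.
FS_sliding = μW / P_a = 0.41×64584 / 13870 = 1.909.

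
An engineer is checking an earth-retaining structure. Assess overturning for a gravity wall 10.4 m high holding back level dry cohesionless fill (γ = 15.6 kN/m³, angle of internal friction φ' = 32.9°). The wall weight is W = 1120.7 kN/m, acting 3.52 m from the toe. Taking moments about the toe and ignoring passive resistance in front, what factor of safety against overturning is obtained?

K_a = tan²(45° − 32.9°/2) = 0.2960.
P_a = ½K_aγH² = 0.5×0.2960×15.6×10.4² = 249.7 kN/m, acting at H/3 = 3.467 m above the base.
Overturning moment M_o = P_a × H/3 = 249.7 × 3.467 = 865.8.
Resisting moment M_r = W × 3.52 = 1120.7 × 3.52 = 3945.
FS_overturning = M_r/M_o = 3945/865.8 = 4.556.

4.56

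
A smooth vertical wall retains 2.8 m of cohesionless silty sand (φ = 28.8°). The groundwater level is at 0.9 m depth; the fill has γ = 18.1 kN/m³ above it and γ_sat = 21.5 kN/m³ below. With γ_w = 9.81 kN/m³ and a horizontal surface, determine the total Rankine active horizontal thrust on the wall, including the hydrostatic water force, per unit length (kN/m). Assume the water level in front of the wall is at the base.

38.5 kN/m

K_a = tan²(45° − φ/2) = 0.3498.
γ' = 21.5 − 9.81 = 11.69 kN/m³. Depth below WT = 1.9 m.
σ'_h at WT = K_a γ d_w = 5.697 kPa; at base = 5.697 + K_a γ' × 1.9 = 13.47 kPa.
P₁ (0–0.9 m) = ½×5.697×0.9 = 2.564. P₂ (0.9–2.8 m) = ½(5.697+13.47)×1.9 = 18.21.
P_w = ½ γ_w h₂² = 0.5×9.81×1.9² = 17.71. Total = 2.564+18.21+17.71 = 38.48 kN/m.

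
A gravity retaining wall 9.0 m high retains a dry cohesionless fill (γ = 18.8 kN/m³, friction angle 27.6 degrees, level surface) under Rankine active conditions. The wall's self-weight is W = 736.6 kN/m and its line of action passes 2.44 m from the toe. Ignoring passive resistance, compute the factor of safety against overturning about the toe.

2.15

K_a = tan²(45° − 27.6°/2) = 0.3668.
P_a = ½K_aγH² = 0.5×0.3668×18.8×9.0² = 279.3 kN/m, acting at H/3 = 3.000 m above the base.
Overturning moment M_o = P_a × H/3 = 279.3 × 3.000 = 837.8.
Resisting moment M_r = W × 2.44 = 736.6 × 2.44 = 1797.
FS_overturning = M_r/M_o = 1797/837.8 = 2.145.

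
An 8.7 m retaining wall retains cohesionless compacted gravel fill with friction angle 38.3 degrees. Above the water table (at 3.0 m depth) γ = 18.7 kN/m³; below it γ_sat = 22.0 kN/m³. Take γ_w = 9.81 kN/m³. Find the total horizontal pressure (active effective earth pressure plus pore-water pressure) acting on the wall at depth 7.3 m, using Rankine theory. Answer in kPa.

K_a = (1 − sin φ)/(1 + sin φ) = 0.2347.
γ' = 22.0 − 9.81 = 12.19 kN/m³.
Effective vertical stress at 7.3 m: σ'_v = 18.7×3.0 + 12.19×4.30 = 108.5 kPa.
σ'_h = K_a σ'_v = 0.2347 × 108.5 = 25.47 kPa; u = γ_w × 4.30 = 42.18 kPa.
Total σ_h = 25.47 + 42.18 = 67.66 kPa.

67.7 kPa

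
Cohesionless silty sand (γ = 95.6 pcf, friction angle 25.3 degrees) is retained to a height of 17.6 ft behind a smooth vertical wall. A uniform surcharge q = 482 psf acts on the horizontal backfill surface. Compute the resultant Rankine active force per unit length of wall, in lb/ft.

9340 lb/ft

K_a = tan²(45° − φ/2) = 0.4012.
Soil triangle: ½ K_a γ H² = 0.5×0.4012×95.6×17.6² = 5940 lb/ft.
Surcharge rectangle: K_a q H = 0.4012×482×17.6 = 3403 lb/ft.
Total = 5940 + 3403 = 9344 lb/ft.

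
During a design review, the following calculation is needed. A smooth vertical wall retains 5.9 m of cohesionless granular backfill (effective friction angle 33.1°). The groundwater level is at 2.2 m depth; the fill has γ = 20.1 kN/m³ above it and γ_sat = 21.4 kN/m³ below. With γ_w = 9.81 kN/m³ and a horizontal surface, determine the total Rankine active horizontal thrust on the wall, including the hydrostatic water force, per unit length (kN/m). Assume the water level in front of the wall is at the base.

K_a = tan²(45° − φ/2) = 0.2936.
γ' = 21.4 − 9.81 = 11.59 kN/m³. Depth below WT = 3.7 m.
σ'_h at WT = K_a γ d_w = 12.98 kPa; at base = 12.98 + K_a γ' × 3.7 = 25.57 kPa.
P₁ (0–2.2 m) = ½×12.98×2.2 = 14.28. P₂ (2.2–5.9 m) = ½(12.98+25.57)×3.7 = 71.32.
P_w = ½ γ_w h₂² = 0.5×9.81×3.7² = 67.15. Total = 14.28+71.32+67.15 = 152.8 kN/m.

153 kN/m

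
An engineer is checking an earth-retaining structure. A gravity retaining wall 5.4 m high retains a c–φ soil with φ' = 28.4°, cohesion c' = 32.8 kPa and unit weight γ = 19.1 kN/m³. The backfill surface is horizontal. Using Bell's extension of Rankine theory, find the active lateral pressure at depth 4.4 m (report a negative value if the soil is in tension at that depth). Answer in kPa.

-9.24 kPa

K_a = (1 − sin φ)/(1 + sin φ) = 0.3554.
σ_a = K_a γ z − 2c√K_a = 0.3554×19.1×4.4 − 2×32.8×0.5961 = -9.241 kPa.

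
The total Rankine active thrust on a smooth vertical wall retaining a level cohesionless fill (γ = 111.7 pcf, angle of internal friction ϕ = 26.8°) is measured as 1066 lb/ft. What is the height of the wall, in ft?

K_a = 0.3785. P_a = ½ K_a γ H² ⇒ H = √(2P_a/(K_a γ)).
H = √(2×1066/(0.3785×111.7)) = 7.101 ft.

7.10 ft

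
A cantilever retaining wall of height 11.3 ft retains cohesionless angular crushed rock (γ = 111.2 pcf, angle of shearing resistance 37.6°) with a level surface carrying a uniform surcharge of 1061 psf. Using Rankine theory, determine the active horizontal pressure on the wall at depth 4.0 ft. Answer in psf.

K_a = (1 − sin φ)/(1 + sin φ) = 0.2421.
σ_v = γz + q = 111.2 × 4.0 + 1061 = 1506 psf.
σ_h = K_a σ_v = 0.2421 × 1506 = 364.6 psf.

365 psf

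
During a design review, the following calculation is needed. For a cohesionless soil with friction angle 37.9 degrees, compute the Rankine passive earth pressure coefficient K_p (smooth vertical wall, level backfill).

K_p = (1 + sin φ)/(1 − sin φ) = tan²(45° + 37.9°/2) = 4.185.

4.19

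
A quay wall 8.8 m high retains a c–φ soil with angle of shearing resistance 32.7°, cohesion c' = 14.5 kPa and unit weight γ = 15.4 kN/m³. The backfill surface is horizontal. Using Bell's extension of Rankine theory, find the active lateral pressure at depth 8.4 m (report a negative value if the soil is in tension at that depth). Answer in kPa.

22.8 kPa

K_a = (1 − sin φ)/(1 + sin φ) = 0.2985.
σ_a = K_a γ z − 2c√K_a = 0.2985×15.4×8.4 − 2×14.5×0.5464 = 22.77 kPa.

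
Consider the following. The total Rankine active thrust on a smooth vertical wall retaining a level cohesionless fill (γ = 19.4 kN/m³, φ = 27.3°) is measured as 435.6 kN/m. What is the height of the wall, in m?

K_a = 0.3711. P_a = ½ K_a γ H² ⇒ H = √(2P_a/(K_a γ)).
H = √(2×435.6/(0.3711×19.4)) = 11.00 m.

11.0 m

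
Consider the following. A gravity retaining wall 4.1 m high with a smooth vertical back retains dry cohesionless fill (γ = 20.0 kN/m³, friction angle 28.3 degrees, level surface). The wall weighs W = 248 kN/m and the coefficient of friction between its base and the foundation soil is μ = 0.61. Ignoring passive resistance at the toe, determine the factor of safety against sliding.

2.52

K_a = tan²(45° − 28.3°/2) = 0.3568.
P_a = ½K_aγH² = 0.5×0.3568×20.0×4.1² = 59.97 kN/m, acting at H/3 = 1.367 m above the base.
FS_sliding = μW / P_a = 0.61×248 / 59.97 = 2.522.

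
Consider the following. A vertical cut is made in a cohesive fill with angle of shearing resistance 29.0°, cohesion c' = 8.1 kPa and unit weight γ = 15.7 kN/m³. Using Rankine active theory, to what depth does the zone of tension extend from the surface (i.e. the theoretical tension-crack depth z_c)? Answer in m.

1.75 m

K_a = tan²(45° − 29.0°/2) = 0.3470; √K_a = 0.5890.
The active pressure is zero where K_a γ z = 2c√K_a, so z_c = 2c/(γ√K_a) = 2×8.1/(15.7×0.5890) = 1.752 m.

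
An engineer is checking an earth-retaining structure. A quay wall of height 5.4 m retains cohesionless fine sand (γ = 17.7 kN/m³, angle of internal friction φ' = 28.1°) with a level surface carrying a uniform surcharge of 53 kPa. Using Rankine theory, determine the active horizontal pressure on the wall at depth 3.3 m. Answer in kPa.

40.1 kPa

K_a = (1 − sin φ)/(1 + sin φ) = 0.3596.
σ_v = γz + q = 17.7 × 3.3 + 53 = 111.4 kPa.
σ_h = K_a σ_v = 0.3596 × 111.4 = 40.06 kPa.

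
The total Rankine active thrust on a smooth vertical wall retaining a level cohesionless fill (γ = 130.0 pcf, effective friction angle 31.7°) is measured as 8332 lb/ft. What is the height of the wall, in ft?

20.3 ft

K_a = 0.3111. P_a = ½ K_a γ H² ⇒ H = √(2P_a/(K_a γ)).
H = √(2×8332/(0.3111×130.0)) = 20.30 ft.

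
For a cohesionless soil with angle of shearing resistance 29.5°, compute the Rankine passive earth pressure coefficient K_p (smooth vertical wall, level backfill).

K_p = (1 + sin φ)/(1 − sin φ) = tan²(45° + 29.5°/2) = 2.940.

2.94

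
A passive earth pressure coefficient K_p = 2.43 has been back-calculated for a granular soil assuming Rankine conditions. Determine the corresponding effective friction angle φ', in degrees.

K_p = (1+sin φ)/(1−sin φ) ⇒ sin φ = (K_p − 1)/(K_p + 1) = 0.4169.
φ = arcsin(0.4169) = 24.64°.

24.6°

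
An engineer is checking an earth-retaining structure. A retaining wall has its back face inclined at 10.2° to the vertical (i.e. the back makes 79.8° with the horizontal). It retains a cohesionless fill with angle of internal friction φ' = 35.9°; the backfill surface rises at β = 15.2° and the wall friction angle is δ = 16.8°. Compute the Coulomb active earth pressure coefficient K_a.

0.385

K_a = sin²(α+φ) / [sin²α · sin(α−δ) · (1 + √{sin(φ+δ)sin(φ−β) / (sin(α−δ)sin(α+β))})²].
With α = 79.8°, φ = 35.9°, δ = 16.8°, β = 15.2°: K_a = 0.3852.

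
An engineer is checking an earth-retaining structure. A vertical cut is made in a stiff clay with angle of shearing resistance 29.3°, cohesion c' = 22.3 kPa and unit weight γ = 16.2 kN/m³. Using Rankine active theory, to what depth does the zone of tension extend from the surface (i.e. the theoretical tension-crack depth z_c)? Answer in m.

K_a = tan²(45° − 29.3°/2) = 0.3428; √K_a = 0.5855.
The active pressure is zero where K_a γ z = 2c√K_a, so z_c = 2c/(γ√K_a) = 2×22.3/(16.2×0.5855) = 4.702 m.

4.70 m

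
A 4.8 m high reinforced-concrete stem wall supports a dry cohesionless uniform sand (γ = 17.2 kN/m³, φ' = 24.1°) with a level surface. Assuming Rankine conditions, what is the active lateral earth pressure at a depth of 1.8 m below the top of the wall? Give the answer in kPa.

13.0 kPa

K_a = (1 − sin φ)/(1 + sin φ) = 0.4201.
σ_h = K_a γ z = 0.4201 × 17.2 × 1.8 = 13.01 kPa.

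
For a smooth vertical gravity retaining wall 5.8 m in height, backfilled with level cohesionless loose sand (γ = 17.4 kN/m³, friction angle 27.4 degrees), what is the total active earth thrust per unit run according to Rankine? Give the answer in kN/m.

K_a = tan²(45° − φ/2) = 0.3697.
P_a = ½ K_a γ H² = 0.5 × 0.3697 × 17.4 × 5.8² = 108.2 kN/m.

108 kN/m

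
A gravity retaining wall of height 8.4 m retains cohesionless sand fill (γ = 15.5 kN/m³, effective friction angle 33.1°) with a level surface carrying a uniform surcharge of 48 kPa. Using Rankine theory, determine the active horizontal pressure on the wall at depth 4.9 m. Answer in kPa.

36.4 kPa

K_a = (1 − sin φ)/(1 + sin φ) = 0.2936.
σ_v = γz + q = 15.5 × 4.9 + 48 = 124.0 kPa.
σ_h = K_a σ_v = 0.2936 × 124.0 = 36.39 kPa.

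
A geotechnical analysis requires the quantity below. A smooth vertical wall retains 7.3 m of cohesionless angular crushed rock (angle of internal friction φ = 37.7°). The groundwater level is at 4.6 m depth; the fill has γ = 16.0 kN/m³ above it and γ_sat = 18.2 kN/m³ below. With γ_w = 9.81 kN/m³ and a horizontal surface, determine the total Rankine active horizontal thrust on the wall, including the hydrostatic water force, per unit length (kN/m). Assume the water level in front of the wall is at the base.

132 kN/m

K_a = tan²(45° − φ/2) = 0.2411.
γ' = 18.2 − 9.81 = 8.390 kN/m³. Depth below WT = 2.7 m.
σ'_h at WT = K_a γ d_w = 17.74 kPa; at base = 17.74 + K_a γ' × 2.7 = 23.20 kPa.
P₁ (0–4.6 m) = ½×17.74×4.6 = 40.81. P₂ (4.6–7.3 m) = ½(17.74+23.20)×2.7 = 55.28.
P_w = ½ γ_w h₂² = 0.5×9.81×2.7² = 35.76. Total = 40.81+55.28+35.76 = 131.8 kN/m.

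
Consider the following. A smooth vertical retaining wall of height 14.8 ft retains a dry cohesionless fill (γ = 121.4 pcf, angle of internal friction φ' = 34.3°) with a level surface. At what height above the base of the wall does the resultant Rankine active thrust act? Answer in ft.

K_a = 0.2792.
The pressure distribution is triangular, so the resultant acts at H/3 above the base = 14.8/3 = 4.933 ft.

4.93 ft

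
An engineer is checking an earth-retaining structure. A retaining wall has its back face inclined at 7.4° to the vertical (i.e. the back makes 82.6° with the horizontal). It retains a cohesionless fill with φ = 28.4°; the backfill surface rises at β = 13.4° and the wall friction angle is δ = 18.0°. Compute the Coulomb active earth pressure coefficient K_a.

K_a = sin²(α+φ) / [sin²α · sin(α−δ) · (1 + √{sin(φ+δ)sin(φ−β) / (sin(α−δ)sin(α+β))})²].
With α = 82.6°, φ = 28.4°, δ = 18.0°, β = 13.4°: K_a = 0.4623.

0.462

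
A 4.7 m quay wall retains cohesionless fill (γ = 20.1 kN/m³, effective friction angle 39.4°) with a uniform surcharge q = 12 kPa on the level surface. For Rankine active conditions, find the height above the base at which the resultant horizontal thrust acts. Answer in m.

1.73 m

K_a = 0.2234.
Triangular part P₁ = ½K_aγH² = 49.61 at H/3 = 1.567 m; rectangular part P₂ = K_a q H = 12.60 at H/2 = 2.350 m.
ȳ = (P₁·1.567 + P₂·2.350)/(P₁+P₂) = 1.725 m.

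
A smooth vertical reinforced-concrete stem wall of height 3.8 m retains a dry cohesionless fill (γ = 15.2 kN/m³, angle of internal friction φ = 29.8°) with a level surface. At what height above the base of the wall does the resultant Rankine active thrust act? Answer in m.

1.27 m

K_a = 0.3360.
The pressure distribution is triangular, so the resultant acts at H/3 above the base = 3.8/3 = 1.267 m.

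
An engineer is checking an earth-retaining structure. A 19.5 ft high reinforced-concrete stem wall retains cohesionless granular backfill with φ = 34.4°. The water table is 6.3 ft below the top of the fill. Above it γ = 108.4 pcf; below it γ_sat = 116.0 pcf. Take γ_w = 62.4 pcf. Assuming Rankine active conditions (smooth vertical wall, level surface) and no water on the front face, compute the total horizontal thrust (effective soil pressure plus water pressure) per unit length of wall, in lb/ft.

K_a = tan²(45° − φ/2) = 0.2780.
γ' = 116.0 − 62.4 = 53.60 pcf. Depth below WT = 13.2 ft.
σ'_h at WT = K_a γ d_w = 189.8 psf; at base = 189.8 + K_a γ' × 13.2 = 386.5 psf.
P₁ (0–6.3 ft) = ½×189.8×6.3 = 598.0. P₂ (6.3–19.5 ft) = ½(189.8+386.5)×13.2 = 3804.
P_w = ½ γ_w h₂² = 0.5×62.4×13.2² = 5436. Total = 598.0+3804+5436 = 9838 lb/ft.

9840 lb/ft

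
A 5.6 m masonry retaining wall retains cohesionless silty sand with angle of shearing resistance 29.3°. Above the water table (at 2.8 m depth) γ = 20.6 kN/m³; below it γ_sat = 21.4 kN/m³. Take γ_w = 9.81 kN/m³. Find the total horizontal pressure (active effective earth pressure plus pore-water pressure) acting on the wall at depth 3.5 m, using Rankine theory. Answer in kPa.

K_a = (1 − sin φ)/(1 + sin φ) = 0.3428.
γ' = 21.4 − 9.81 = 11.59 kN/m³.
Effective vertical stress at 3.5 m: σ'_v = 20.6×2.8 + 11.59×0.700 = 65.79 kPa.
σ'_h = K_a σ'_v = 0.3428 × 65.79 = 22.56 kPa; u = γ_w × 0.700 = 6.867 kPa.
Total σ_h = 22.56 + 6.867 = 29.42 kPa.

29.4 kPa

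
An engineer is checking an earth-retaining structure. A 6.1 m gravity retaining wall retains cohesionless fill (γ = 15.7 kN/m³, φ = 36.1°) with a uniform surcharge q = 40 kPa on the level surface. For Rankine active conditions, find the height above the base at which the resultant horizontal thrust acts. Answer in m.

K_a = 0.2585.
Triangular part P₁ = ½K_aγH² = 75.51 at H/3 = 2.033 m; rectangular part P₂ = K_a q H = 63.07 at H/2 = 3.050 m.
ȳ = (P₁·2.033 + P₂·3.050)/(P₁+P₂) = 2.496 m.

2.50 m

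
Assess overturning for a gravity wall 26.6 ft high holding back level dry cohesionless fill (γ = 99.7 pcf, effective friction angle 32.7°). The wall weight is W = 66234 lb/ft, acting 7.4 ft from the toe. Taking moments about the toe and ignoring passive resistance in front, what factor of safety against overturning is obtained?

K_a = tan²(45° − 32.7°/2) = 0.2985.
P_a = ½K_aγH² = 0.5×0.2985×99.7×26.6² = 10530 lb/ft, acting at H/3 = 8.867 ft above the base.
Overturning moment M_o = P_a × H/3 = 10530 × 8.867 = 93350.
Resisting moment M_r = W × 7.4 = 66234 × 7.4 = 490100.
FS_overturning = M_r/M_o = 490100/93350 = 5.250.

5.25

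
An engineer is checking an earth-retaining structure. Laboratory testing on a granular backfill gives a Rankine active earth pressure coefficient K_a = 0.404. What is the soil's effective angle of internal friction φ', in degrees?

K_a = tan²(45° − φ/2) ⇒ 45° − φ/2 = arctan(√0.404) = 32.44°.
φ = 2(45° − 32.44°) = 25.12°.

25.1°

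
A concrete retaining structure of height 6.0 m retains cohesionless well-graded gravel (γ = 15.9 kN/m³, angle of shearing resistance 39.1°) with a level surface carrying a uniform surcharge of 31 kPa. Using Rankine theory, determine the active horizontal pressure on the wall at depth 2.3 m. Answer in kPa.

15.3 kPa

K_a = (1 − sin φ)/(1 + sin φ) = 0.2265.
σ_v = γz + q = 15.9 × 2.3 + 31 = 67.57 kPa.
σ_h = K_a σ_v = 0.2265 × 67.57 = 15.30 kPa.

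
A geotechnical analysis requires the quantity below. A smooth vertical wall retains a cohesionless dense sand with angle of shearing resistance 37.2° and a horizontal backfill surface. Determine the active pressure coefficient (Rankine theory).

0.246

K_a = tan²(45° − φ/2) = tan²(26.40°) = 0.2464.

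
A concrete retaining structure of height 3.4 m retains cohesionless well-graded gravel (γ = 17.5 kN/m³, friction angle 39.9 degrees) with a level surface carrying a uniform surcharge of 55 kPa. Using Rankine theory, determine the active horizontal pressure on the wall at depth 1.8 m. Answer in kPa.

18.9 kPa

K_a = (1 − sin φ)/(1 + sin φ) = 0.2184.
σ_v = γz + q = 17.5 × 1.8 + 55 = 86.50 kPa.
σ_h = K_a σ_v = 0.2184 × 86.50 = 18.89 kPa.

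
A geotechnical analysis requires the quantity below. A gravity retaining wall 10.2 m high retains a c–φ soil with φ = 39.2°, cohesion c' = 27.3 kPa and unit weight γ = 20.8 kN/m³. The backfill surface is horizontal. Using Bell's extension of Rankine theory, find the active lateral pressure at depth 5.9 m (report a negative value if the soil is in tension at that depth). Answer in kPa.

1.74 kPa

K_a = (1 − sin φ)/(1 + sin φ) = 0.2255.
σ_a = K_a γ z − 2c√K_a = 0.2255×20.8×5.9 − 2×27.3×0.4748 = 1.743 kPa.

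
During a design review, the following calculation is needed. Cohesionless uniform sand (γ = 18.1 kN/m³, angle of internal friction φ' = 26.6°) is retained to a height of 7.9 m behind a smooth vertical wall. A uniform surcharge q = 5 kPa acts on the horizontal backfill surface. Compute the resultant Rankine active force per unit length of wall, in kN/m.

231 kN/m

K_a = tan²(45° − φ/2) = 0.3814.
Soil triangle: ½ K_a γ H² = 0.5×0.3814×18.1×7.9² = 215.4 kN/m.
Surcharge rectangle: K_a q H = 0.3814×5×7.9 = 15.07 kN/m.
Total = 215.4 + 15.07 = 230.5 kN/m.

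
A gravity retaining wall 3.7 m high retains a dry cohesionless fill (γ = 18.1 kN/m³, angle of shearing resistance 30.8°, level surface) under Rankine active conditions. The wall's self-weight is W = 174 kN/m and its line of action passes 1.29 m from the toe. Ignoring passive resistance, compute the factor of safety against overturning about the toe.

4.55

K_a = tan²(45° − 30.8°/2) = 0.3227.
P_a = ½K_aγH² = 0.5×0.3227×18.1×3.7² = 39.98 kN/m, acting at H/3 = 1.233 m above the base.
Overturning moment M_o = P_a × H/3 = 39.98 × 1.233 = 49.31.
Resisting moment M_r = W × 1.29 = 174 × 1.29 = 224.5.
FS_overturning = M_r/M_o = 224.5/49.31 = 4.552.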